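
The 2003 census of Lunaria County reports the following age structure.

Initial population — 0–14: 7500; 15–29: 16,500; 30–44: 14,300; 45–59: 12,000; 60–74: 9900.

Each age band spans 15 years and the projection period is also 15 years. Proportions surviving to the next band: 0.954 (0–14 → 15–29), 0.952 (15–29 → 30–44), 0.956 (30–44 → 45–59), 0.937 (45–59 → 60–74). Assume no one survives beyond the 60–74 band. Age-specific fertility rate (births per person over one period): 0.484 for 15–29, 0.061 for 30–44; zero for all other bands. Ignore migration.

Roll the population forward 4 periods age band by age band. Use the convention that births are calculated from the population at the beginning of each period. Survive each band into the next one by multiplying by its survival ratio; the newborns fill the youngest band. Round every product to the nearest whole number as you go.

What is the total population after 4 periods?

Let group 1 be 0–14 through group 5 = 60–74.
— Period 1 —
Births: 16500 × 0.484 = 7986, 14300 × 0.061 = 872 → total 8858
Group 2: 7500 × 0.954 = 7155
Group 3: 16500 × 0.952 = 15708
Group 4: 14300 × 0.956 = 13671
Group 5: 12000 × 0.937 = 11244
→ [8858, 7155, 15708, 13671, 11244]
— Period 2 —
Births: 7155 × 0.484 = 3463, 15708 × 0.061 = 958 → total 4421
Group 2: 8858 × 0.954 = 8451
Group 3: 7155 × 0.952 = 6812
Group 4: 15708 × 0.956 = 15017
Group 5: 13671 × 0.937 = 12810
→ [4421, 8451, 6812, 15017, 12810]
— Period 3 —
Births: 8451 × 0.484 = 4090, 6812 × 0.061 = 416 → total 4506
Group 2: 4421 × 0.954 = 4218
Group 3: 8451 × 0.952 = 8045
Group 4: 6812 × 0.956 = 6512
Group 5: 15017 × 0.937 = 14071
→ [4506, 4218, 8045, 6512, 14071]
— Period 4 —
Births: 4218 × 0.484 = 2042, 8045 × 0.061 = 491 → total 2533
Group 2: 4506 × 0.954 = 4299
Group 3: 4218 × 0.952 = 4016
Group 4: 8045 × 0.956 = 7691
Group 5: 6512 × 0.937 = 6102
→ [2533, 4299, 4016, 7691, 6102]
Total after period 4: 2533 + 4299 + 4016 + 7691 + 6102 = 24641

24641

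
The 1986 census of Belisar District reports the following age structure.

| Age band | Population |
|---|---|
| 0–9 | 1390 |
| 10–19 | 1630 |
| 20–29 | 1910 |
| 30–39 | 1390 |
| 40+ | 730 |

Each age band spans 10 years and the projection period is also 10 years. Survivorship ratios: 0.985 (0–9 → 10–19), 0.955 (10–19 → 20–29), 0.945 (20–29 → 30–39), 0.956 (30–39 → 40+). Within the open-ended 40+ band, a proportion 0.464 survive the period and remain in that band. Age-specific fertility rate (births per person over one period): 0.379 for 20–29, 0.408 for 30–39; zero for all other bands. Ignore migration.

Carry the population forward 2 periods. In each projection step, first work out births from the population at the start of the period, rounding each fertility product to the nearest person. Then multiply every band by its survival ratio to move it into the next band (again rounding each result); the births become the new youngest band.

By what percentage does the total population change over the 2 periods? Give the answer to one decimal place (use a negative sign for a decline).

11.7

Let group 1 be 0–9 through group 5 = 40+.
Period 1.
Births: 1910 × 0.379 = 724, 1390 × 0.408 = 567 → 1291
Group 2: 1390 × 0.985 = 1369
Group 3: 1630 × 0.955 = 1557
Group 4: 1910 × 0.945 = 1805
Group 5: 1390 × 0.956 + 730 × 0.464 = 1329 + 339 = 1668
→ [1291, 1369, 1557, 1805, 1668]
Period 2.
Births: 1557 × 0.379 = 590, 1805 × 0.408 = 736 → 1326
Group 2: 1291 × 0.985 = 1272
Group 3: 1369 × 0.955 = 1307
Group 4: 1557 × 0.945 = 1471
Group 5: 1805 × 0.956 + 1668 × 0.464 = 1726 + 774 = 2500
→ [1326, 1272, 1307, 1471, 2500]
Total: 7050 → 7876; change = 826; percentage change = 11.7%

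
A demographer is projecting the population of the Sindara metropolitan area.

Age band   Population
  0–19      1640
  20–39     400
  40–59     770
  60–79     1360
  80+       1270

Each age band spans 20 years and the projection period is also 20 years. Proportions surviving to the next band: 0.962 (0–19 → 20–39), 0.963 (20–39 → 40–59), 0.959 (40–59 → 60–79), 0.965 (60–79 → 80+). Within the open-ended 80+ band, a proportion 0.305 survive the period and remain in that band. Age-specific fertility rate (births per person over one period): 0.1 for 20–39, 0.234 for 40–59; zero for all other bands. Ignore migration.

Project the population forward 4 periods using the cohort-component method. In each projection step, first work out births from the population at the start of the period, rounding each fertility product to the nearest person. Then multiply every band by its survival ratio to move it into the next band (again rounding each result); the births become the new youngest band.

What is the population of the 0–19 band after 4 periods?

72

— Period 1 —
Births: 400 * 0.1 = 40  |  770 * 0.234 = 180 — total 220
20–39: 1640 * 0.962 = 1578
40–59: 400 * 0.963 = 385
60–79: 770 * 0.959 = 738
80+: 1360 * 0.965 + 1270 * 0.305 = 1312 + 387 = 1699
Giving 220 / 1578 / 385 / 738 / 1699.
— Period 2 —
Births: 1578 * 0.1 = 158  |  385 * 0.234 = 90 — total 248
20–39: 220 * 0.962 = 212
40–59: 1578 * 0.963 = 1520
60–79: 385 * 0.959 = 369
80+: 738 * 0.965 + 1699 * 0.305 = 712 + 518 = 1230
Giving 248 / 212 / 1520 / 369 / 1230.
— Period 3 —
Births: 212 * 0.1 = 21  |  1520 * 0.234 = 356 — total 377
20–39: 248 * 0.962 = 239
40–59: 212 * 0.963 = 204
60–79: 1520 * 0.959 = 1458
80+: 369 * 0.965 + 1230 * 0.305 = 356 + 375 = 731
Giving 377 / 239 / 204 / 1458 / 731.
— Period 4 —
Births: 239 * 0.1 = 24  |  204 * 0.234 = 48 — total 72
20–39: 377 * 0.962 = 363
40–59: 239 * 0.963 = 230
60–79: 204 * 0.959 = 196
80+: 1458 * 0.965 + 731 * 0.305 = 1407 + 223 = 1630
Giving 72 / 363 / 230 / 196 / 1630.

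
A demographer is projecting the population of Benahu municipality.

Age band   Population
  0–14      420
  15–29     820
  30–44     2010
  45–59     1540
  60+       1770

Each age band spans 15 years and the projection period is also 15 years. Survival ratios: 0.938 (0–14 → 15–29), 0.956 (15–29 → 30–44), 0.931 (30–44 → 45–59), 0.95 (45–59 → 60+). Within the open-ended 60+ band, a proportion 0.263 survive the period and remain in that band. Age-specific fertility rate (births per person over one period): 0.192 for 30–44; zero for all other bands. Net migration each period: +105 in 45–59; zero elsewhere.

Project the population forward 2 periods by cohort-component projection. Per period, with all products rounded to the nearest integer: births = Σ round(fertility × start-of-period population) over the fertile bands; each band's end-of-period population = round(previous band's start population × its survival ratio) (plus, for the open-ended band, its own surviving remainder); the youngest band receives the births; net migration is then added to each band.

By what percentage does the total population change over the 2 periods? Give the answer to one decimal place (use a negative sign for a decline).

-37.4

Let group 1 be 0–14 through group 5 = 60+.
— Period 1 —
Births: 2010 × 0.192 = 386
Group 2: 420 × 0.938 = 394
Group 3: 820 × 0.956 = 784
Group 4: 2010 × 0.931 = 1871
Group 5: 1540 × 0.95 + 1770 × 0.263 = 1463 + 466 = 1929
Net migration: Group 4 + 105 → 1976
End of period: [386, 394, 784, 1976, 1929]
— Period 2 —
Births: 784 × 0.192 = 151
Group 2: 386 × 0.938 = 362
Group 3: 394 × 0.956 = 377
Group 4: 784 × 0.931 = 730
Group 5: 1976 × 0.95 + 1929 × 0.263 = 1877 + 507 = 2384
Net migration: Group 4 + 105 → 835
End of period: [151, 362, 377, 835, 2384]
Total: 6560 → 4109; change = -2451; percentage change = -37.4%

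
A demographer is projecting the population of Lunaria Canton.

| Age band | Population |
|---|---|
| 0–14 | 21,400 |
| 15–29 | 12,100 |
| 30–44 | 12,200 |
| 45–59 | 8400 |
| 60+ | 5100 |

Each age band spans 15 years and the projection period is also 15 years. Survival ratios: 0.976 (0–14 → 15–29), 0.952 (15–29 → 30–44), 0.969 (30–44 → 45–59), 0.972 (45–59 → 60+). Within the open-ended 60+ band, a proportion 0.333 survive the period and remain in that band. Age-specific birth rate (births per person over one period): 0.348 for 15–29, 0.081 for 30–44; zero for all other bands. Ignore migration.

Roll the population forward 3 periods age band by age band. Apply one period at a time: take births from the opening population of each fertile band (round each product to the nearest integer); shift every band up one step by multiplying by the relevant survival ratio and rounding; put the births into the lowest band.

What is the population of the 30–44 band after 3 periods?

4830

[period 1]
Births: 12100 × 0.348 = 4211  |  12200 × 0.081 = 988 — total 5199
15–29: 21400 × 0.976 = 20886
30–44: 12100 × 0.952 = 11519
45–59: 12200 × 0.969 = 11822
60+: 8400 × 0.972 + 5100 × 0.333 = 8165 + 1698 = 9863
Population now: 0–14=5199, 15–29=20886, 30–44=11519, 45–59=11822, 60+=9863
[period 2]
Births: 20886 × 0.348 = 7268  |  11519 × 0.081 = 933 — total 8201
15–29: 5199 × 0.976 = 5074
30–44: 20886 × 0.952 = 19883
45–59: 11519 × 0.969 = 11162
60+: 11822 × 0.972 + 9863 × 0.333 = 11491 + 3284 = 14775
Population now: 0–14=8201, 15–29=5074, 30–44=19883, 45–59=11162, 60+=14775
[period 3]
Births: 5074 × 0.348 = 1766  |  19883 × 0.081 = 1611 — total 3377
15–29: 8201 × 0.976 = 8004
30–44: 5074 × 0.952 = 4830
45–59: 19883 × 0.969 = 19267
60+: 11162 × 0.972 + 14775 × 0.333 = 10849 + 4920 = 15769
Population now: 0–14=3377, 15–29=8004, 30–44=4830, 45–59=19267, 60+=15769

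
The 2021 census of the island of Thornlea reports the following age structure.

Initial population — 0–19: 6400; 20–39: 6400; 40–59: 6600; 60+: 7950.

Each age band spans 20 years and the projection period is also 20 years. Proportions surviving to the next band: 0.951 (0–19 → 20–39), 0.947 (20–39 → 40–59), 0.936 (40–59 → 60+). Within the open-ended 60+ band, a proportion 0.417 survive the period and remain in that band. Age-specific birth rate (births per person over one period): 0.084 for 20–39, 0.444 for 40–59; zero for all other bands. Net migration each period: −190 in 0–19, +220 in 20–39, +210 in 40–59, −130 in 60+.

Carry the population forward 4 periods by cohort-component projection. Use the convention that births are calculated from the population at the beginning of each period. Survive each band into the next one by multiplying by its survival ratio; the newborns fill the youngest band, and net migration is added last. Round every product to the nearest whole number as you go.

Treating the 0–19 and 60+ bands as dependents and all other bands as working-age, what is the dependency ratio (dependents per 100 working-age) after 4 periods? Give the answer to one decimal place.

140.4

Period 1.
Births: 6400 × 0.084 = 538  |  6600 × 0.444 = 2930 → total 3468
20–39: 6400 × 0.951 = 6086
40–59: 6400 × 0.947 = 6061
60+: 6600 × 0.936 + 7950 × 0.417 = 6178 + 3315 = 9493
Net migration: 0–19 − 190 → 3278; 20–39 + 220 → 6306; 40–59 + 210 → 6271; 60+ − 130 → 9363
End of period: [3278, 6306, 6271, 9363]
Period 2.
Births: 6306 × 0.084 = 530  |  6271 × 0.444 = 2784 → total 3314
20–39: 3278 × 0.951 = 3117
40–59: 6306 × 0.947 = 5972
60+: 6271 × 0.936 + 9363 × 0.417 = 5870 + 3904 = 9774
Net migration: 0–19 − 190 → 3124; 20–39 + 220 → 3337; 40–59 + 210 → 6182; 60+ − 130 → 9644
End of period: [3124, 3337, 6182, 9644]
Period 3.
Births: 3337 × 0.084 = 280  |  6182 × 0.444 = 2745 → total 3025
20–39: 3124 × 0.951 = 2971
40–59: 3337 × 0.947 = 3160
60+: 6182 × 0.936 + 9644 × 0.417 = 5786 + 4022 = 9808
Net migration: 0–19 − 190 → 2835; 20–39 + 220 → 3191; 40–59 + 210 → 3370; 60+ − 130 → 9678
End of period: [2835, 3191, 3370, 9678]
Period 4.
Births: 3191 × 0.084 = 268  |  3370 × 0.444 = 1496 → total 1764
20–39: 2835 × 0.951 = 2696
40–59: 3191 × 0.947 = 3022
60+: 3370 × 0.936 + 9678 × 0.417 = 3154 + 4036 = 7190
Net migration: 0–19 − 190 → 1574; 20–39 + 220 → 2916; 40–59 + 210 → 3232; 60+ − 130 → 7060
End of period: [1574, 2916, 3232, 7060]
Dependents (band 0–19 + band 60+) = 1574 + 7060 = 8634; working-age = 6148; ratio = 8634/6148 × 100 = 140.4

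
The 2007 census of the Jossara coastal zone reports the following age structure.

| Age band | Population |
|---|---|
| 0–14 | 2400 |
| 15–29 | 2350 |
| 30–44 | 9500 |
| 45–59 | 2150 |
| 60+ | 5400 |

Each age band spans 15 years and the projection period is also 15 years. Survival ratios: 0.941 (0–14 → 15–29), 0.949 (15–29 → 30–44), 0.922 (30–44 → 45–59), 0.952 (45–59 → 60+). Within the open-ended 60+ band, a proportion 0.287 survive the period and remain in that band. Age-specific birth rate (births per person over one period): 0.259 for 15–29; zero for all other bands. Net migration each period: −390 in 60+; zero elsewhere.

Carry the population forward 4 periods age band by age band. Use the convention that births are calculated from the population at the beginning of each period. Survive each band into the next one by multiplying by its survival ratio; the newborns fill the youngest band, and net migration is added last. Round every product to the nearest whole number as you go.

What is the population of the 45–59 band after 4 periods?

502

[period 1]
Births: 2350 × 0.259 = 609
15–29: 2400 × 0.941 = 2258
30–44: 2350 × 0.949 = 2230
45–59: 9500 × 0.922 = 8759
60+: 2150 × 0.952 + 5400 × 0.287 = 2047 + 1550 = 3597
Net migration: 60+ − 390 → 3207
Population now: 0–14=609, 15–29=2258, 30–44=2230, 45–59=8759, 60+=3207
[period 2]
Births: 2258 × 0.259 = 585
15–29: 609 × 0.941 = 573
30–44: 2258 × 0.949 = 2143
45–59: 2230 × 0.922 = 2056
60+: 8759 × 0.952 + 3207 × 0.287 = 8339 + 920 = 9259
Net migration: 60+ − 390 → 8869
Population now: 0–14=585, 15–29=573, 30–44=2143, 45–59=2056, 60+=8869
[period 3]
Births: 573 × 0.259 = 148
15–29: 585 × 0.941 = 550
30–44: 573 × 0.949 = 544
45–59: 2143 × 0.922 = 1976
60+: 2056 × 0.952 + 8869 × 0.287 = 1957 + 2545 = 4502
Net migration: 60+ − 390 → 4112
Population now: 0–14=148, 15–29=550, 30–44=544, 45–59=1976, 60+=4112
[period 4]
Births: 550 × 0.259 = 142
15–29: 148 × 0.941 = 139
30–44: 550 × 0.949 = 522
45–59: 544 × 0.922 = 502
60+: 1976 × 0.952 + 4112 × 0.287 = 1881 + 1180 = 3061
Net migration: 60+ − 390 → 2671
Population now: 0–14=142, 15–29=139, 30–44=522, 45–59=502, 60+=2671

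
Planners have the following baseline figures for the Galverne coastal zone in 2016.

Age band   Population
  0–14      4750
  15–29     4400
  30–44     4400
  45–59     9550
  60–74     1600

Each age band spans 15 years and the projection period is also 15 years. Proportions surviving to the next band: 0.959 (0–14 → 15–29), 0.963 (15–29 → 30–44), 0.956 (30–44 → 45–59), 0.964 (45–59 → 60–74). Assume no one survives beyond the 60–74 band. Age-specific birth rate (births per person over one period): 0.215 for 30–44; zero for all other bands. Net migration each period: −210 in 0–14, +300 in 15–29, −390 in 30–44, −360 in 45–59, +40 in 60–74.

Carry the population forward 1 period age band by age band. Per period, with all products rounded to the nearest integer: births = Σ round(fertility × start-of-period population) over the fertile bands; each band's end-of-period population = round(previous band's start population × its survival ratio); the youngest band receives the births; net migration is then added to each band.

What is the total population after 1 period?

Period 1:
Births: 4400 * 0.215 = 946
15–29: 4750 * 0.959 = 4555
30–44: 4400 * 0.963 = 4237
45–59: 4400 * 0.956 = 4206
60–74: 9550 * 0.964 = 9206
Net migration: 0–14 − 210 → 736; 15–29 + 300 → 4855; 30–44 − 390 → 3847; 45–59 − 360 → 3846; 60–74 + 40 → 9246
Giving 736 / 4855 / 3847 / 3846 / 9246.
Total after period 1: 736 + 4855 + 3847 + 3846 + 9246 = 22530

22530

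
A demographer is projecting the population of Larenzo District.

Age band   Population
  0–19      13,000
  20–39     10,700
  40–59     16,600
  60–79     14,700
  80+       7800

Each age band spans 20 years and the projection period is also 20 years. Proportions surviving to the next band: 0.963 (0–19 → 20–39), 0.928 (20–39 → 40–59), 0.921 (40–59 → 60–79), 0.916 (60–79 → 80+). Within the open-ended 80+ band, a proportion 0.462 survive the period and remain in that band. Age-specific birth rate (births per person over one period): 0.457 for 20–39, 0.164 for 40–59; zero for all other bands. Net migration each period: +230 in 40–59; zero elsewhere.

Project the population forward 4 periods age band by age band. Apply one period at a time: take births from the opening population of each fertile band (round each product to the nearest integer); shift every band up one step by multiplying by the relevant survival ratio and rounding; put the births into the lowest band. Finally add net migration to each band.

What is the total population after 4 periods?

Period 1:
Births: 10700 × 0.457 = 4890 ; 16600 × 0.164 = 2722 — total 7612
20–39: 13000 × 0.963 = 12519
40–59: 10700 × 0.928 = 9930
60–79: 16600 × 0.921 = 15289
80+: 14700 × 0.916 + 7800 × 0.462 = 13465 + 3604 = 17069
Net migration: 40–59 + 230 → 10160
→ [7612, 12519, 10160, 15289, 17069]
Period 2:
Births: 12519 × 0.457 = 5721 ; 10160 × 0.164 = 1666 — total 7387
20–39: 7612 × 0.963 = 7330
40–59: 12519 × 0.928 = 11618
60–79: 10160 × 0.921 = 9357
80+: 15289 × 0.916 + 17069 × 0.462 = 14005 + 7886 = 21891
Net migration: 40–59 + 230 → 11848
→ [7387, 7330, 11848, 9357, 21891]
Period 3:
Births: 7330 × 0.457 = 3350 ; 11848 × 0.164 = 1943 — total 5293
20–39: 7387 × 0.963 = 7114
40–59: 7330 × 0.928 = 6802
60–79: 11848 × 0.921 = 10912
80+: 9357 × 0.916 + 21891 × 0.462 = 8571 + 10114 = 18685
Net migration: 40–59 + 230 → 7032
→ [5293, 7114, 7032, 10912, 18685]
Period 4:
Births: 7114 × 0.457 = 3251 ; 7032 × 0.164 = 1153 — total 4404
20–39: 5293 × 0.963 = 5097
40–59: 7114 × 0.928 = 6602
60–79: 7032 × 0.921 = 6476
80+: 10912 × 0.916 + 18685 × 0.462 = 9995 + 8632 = 18627
Net migration: 40–59 + 230 → 6832
→ [4404, 5097, 6832, 6476, 18627]
Total after period 4: 4404 + 5097 + 6832 + 6476 + 18627 = 41436

41436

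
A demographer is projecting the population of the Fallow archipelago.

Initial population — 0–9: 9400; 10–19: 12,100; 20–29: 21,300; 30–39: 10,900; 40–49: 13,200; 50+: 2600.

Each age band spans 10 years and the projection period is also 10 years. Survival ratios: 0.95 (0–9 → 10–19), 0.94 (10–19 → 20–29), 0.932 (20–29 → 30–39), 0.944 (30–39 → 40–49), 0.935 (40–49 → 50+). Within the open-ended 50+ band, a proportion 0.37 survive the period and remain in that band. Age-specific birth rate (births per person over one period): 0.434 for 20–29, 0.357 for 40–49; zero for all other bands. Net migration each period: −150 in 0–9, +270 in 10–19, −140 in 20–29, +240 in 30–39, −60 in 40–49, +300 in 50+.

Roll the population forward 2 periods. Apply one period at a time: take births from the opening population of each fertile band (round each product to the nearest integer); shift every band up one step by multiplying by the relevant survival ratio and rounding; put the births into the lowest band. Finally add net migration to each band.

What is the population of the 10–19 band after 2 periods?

13386

Let group 1 be 0–9 through group 6 = 50+.
Period 1:
Births: 21300 × 0.434 = 9244  |  13200 × 0.357 = 4712 ⇒ total 13956
Group 2: 9400 × 0.95 = 8930
Group 3: 12100 × 0.94 = 11374
Group 4: 21300 × 0.932 = 19852
Group 5: 10900 × 0.944 = 10290
Group 6: 13200 × 0.935 + 2600 × 0.37 = 12342 + 962 = 13304
Net migration: Group 1 − 150 → 13806; Group 2 + 270 → 9200; Group 3 − 140 → 11234; Group 4 + 240 → 20092; Group 5 − 60 → 10230; Group 6 + 300 → 13604
End of period: [13806, 9200, 11234, 20092, 10230, 13604]
Period 2:
Births: 11234 × 0.434 = 4876  |  10230 × 0.357 = 3652 ⇒ total 8528
Group 2: 13806 × 0.95 = 13116
Group 3: 9200 × 0.94 = 8648
Group 4: 11234 × 0.932 = 10470
Group 5: 20092 × 0.944 = 18967
Group 6: 10230 × 0.935 + 13604 × 0.37 = 9565 + 5033 = 14598
Net migration: Group 1 − 150 → 8378; Group 2 + 270 → 13386; Group 3 − 140 → 8508; Group 4 + 240 → 10710; Group 5 − 60 → 18907; Group 6 + 300 → 14898
End of period: [8378, 13386, 8508, 10710, 18907, 14898]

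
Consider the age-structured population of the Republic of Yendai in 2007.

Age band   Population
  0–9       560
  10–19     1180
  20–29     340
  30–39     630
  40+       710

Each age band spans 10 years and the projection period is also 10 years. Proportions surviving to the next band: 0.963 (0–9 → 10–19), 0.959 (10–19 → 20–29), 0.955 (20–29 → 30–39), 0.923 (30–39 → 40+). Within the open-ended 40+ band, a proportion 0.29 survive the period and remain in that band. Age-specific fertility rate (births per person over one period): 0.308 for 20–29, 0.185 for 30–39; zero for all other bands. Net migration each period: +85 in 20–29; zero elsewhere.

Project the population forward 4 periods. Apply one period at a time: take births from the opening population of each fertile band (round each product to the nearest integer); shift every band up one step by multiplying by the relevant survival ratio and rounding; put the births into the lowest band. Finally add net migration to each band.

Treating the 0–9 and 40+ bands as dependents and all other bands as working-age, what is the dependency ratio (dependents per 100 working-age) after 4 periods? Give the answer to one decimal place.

Call the bands 1 to 5, youngest first.
[period 1]
Births: 340 × 0.308 = 105  |  630 × 0.185 = 117 → total 222
Band 2: 560 × 0.963 = 539
Band 3: 1180 × 0.959 = 1132
Band 4: 340 × 0.955 = 325
Band 5: 630 × 0.923 + 710 × 0.29 = 581 + 206 = 787
Net migration: Band 3 + 85 → 1217
Giving 222 / 539 / 1217 / 325 / 787.
[period 2]
Births: 1217 × 0.308 = 375  |  325 × 0.185 = 60 → total 435
Band 2: 222 × 0.963 = 214
Band 3: 539 × 0.959 = 517
Band 4: 1217 × 0.955 = 1162
Band 5: 325 × 0.923 + 787 × 0.29 = 300 + 228 = 528
Net migration: Band 3 + 85 → 602
Giving 435 / 214 / 602 / 1162 / 528.
[period 3]
Births: 602 × 0.308 = 185  |  1162 × 0.185 = 215 → total 400
Band 2: 435 × 0.963 = 419
Band 3: 214 × 0.959 = 205
Band 4: 602 × 0.955 = 575
Band 5: 1162 × 0.923 + 528 × 0.29 = 1073 + 153 = 1226
Net migration: Band 3 + 85 → 290
Giving 400 / 419 / 290 / 575 / 1226.
[period 4]
Births: 290 × 0.308 = 89  |  575 × 0.185 = 106 → total 195
Band 2: 400 × 0.963 = 385
Band 3: 419 × 0.959 = 402
Band 4: 290 × 0.955 = 277
Band 5: 575 × 0.923 + 1226 × 0.29 = 531 + 356 = 887
Net migration: Band 3 + 85 → 487
Giving 195 / 385 / 487 / 277 / 887.
Dependents (band 0–9 + band 40+) = 195 + 887 = 1082; working-age = 1149; ratio = 1082/1149 × 100 = 94.2

94.2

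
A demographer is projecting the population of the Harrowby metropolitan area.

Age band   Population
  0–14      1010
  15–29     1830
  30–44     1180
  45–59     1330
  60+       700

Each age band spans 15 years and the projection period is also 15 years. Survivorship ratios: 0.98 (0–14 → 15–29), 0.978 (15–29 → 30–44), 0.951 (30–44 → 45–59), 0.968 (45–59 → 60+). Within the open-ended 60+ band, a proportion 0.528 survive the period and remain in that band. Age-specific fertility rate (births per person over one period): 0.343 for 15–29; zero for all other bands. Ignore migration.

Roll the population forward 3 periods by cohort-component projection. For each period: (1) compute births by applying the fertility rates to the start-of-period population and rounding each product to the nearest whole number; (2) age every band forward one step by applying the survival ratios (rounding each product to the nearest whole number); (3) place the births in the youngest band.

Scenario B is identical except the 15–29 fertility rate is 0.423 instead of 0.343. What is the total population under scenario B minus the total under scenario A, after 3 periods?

329

Period 1.
Births: 1830 * 0.343 = 628
15–29: 1010 * 0.98 = 990
30–44: 1830 * 0.978 = 1790
45–59: 1180 * 0.951 = 1122
60+: 1330 * 0.968 + 700 * 0.528 = 1287 + 370 = 1657
→ [628, 990, 1790, 1122, 1657]
Period 2.
Births: 990 * 0.343 = 340
15–29: 628 * 0.98 = 615
30–44: 990 * 0.978 = 968
45–59: 1790 * 0.951 = 1702
60+: 1122 * 0.968 + 1657 * 0.528 = 1086 + 875 = 1961
→ [340, 615, 968, 1702, 1961]
Period 3.
Births: 615 * 0.343 = 211
15–29: 340 * 0.98 = 333
30–44: 615 * 0.978 = 601
45–59: 968 * 0.951 = 921
60+: 1702 * 0.968 + 1961 * 0.528 = 1648 + 1035 = 2683
→ [211, 333, 601, 921, 2683]
Scenario A total after 3 periods: 4749
Scenario B projection —
Period 1.
Births: 1830 * 0.423 = 774
15–29: 1010 * 0.98 = 990
30–44: 1830 * 0.978 = 1790
45–59: 1180 * 0.951 = 1122
60+: 1330 * 0.968 + 700 * 0.528 = 1287 + 370 = 1657
→ [774, 990, 1790, 1122, 1657]
Period 2.
Births: 990 * 0.423 = 419
15–29: 774 * 0.98 = 759
30–44: 990 * 0.978 = 968
45–59: 1790 * 0.951 = 1702
60+: 1122 * 0.968 + 1657 * 0.528 = 1086 + 875 = 1961
→ [419, 759, 968, 1702, 1961]
Period 3.
Births: 759 * 0.423 = 321
15–29: 419 * 0.98 = 411
30–44: 759 * 0.978 = 742
45–59: 968 * 0.951 = 921
60+: 1702 * 0.968 + 1961 * 0.528 = 1648 + 1035 = 2683
→ [321, 411, 742, 921, 2683]
Scenario B total after 3 periods: 5078
Difference B − A = 5078 − 4749 = 329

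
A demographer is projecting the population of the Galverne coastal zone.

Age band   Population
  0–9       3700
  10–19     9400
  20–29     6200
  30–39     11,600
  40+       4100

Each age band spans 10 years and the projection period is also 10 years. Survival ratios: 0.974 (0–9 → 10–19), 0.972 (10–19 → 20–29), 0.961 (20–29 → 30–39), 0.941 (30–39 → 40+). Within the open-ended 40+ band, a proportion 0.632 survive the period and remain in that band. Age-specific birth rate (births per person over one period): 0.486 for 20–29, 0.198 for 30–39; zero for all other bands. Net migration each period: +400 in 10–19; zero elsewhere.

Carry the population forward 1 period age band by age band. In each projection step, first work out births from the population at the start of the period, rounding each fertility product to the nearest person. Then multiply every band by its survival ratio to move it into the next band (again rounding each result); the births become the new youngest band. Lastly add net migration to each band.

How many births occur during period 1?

(Bands numbered youngest = 1 to oldest = 5.)
After projecting period 1:
Births: 6200 * 0.486 = 3013, 11600 * 0.198 = 2297 — total 5310
Band 2: 3700 * 0.974 = 3604
Band 3: 9400 * 0.972 = 9137
Band 4: 6200 * 0.961 = 5958
Band 5: 11600 * 0.941 + 4100 * 0.632 = 10916 + 2591 = 13507
Net migration: Band 2 + 400 → 4004
Population now: 0–9=5310, 10–19=4004, 20–29=9137, 30–39=5958, 40+=13507

5310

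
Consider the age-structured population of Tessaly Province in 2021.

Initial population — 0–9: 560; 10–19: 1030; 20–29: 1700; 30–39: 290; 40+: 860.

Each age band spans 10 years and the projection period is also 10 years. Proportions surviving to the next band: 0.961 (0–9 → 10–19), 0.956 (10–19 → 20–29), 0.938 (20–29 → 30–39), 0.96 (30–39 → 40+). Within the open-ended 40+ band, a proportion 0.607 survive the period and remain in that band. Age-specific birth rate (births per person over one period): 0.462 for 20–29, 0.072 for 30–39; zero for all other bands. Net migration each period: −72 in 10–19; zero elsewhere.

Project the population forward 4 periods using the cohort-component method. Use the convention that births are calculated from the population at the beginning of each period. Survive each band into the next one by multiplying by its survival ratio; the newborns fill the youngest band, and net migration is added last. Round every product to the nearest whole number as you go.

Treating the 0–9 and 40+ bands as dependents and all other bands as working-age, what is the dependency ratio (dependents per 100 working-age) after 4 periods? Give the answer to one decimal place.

Call the bands 1 to 5, youngest first.
Period 1:
Births: 1700 * 0.462 = 785 ; 290 * 0.072 = 21 ⇒ total 806
Band 2: 560 * 0.961 = 538
Band 3: 1030 * 0.956 = 985
Band 4: 1700 * 0.938 = 1595
Band 5: 290 * 0.96 + 860 * 0.607 = 278 + 522 = 800
Net migration: Band 2 − 72 → 466
Giving 806 / 466 / 985 / 1595 / 800.
Period 2:
Births: 985 * 0.462 = 455 ; 1595 * 0.072 = 115 ⇒ total 570
Band 2: 806 * 0.961 = 775
Band 3: 466 * 0.956 = 445
Band 4: 985 * 0.938 = 924
Band 5: 1595 * 0.96 + 800 * 0.607 = 1531 + 486 = 2017
Net migration: Band 2 − 72 → 703
Giving 570 / 703 / 445 / 924 / 2017.
Period 3:
Births: 445 * 0.462 = 206 ; 924 * 0.072 = 67 ⇒ total 273
Band 2: 570 * 0.961 = 548
Band 3: 703 * 0.956 = 672
Band 4: 445 * 0.938 = 417
Band 5: 924 * 0.96 + 2017 * 0.607 = 887 + 1224 = 2111
Net migration: Band 2 − 72 → 476
Giving 273 / 476 / 672 / 417 / 2111.
Period 4:
Births: 672 * 0.462 = 310 ; 417 * 0.072 = 30 ⇒ total 340
Band 2: 273 * 0.961 = 262
Band 3: 476 * 0.956 = 455
Band 4: 672 * 0.938 = 630
Band 5: 417 * 0.96 + 2111 * 0.607 = 400 + 1281 = 1681
Net migration: Band 2 − 72 → 190
Giving 340 / 190 / 455 / 630 / 1681.
Dependents (band 0–9 + band 40+) = 340 + 1681 = 2021; working-age = 1275; ratio = 2021/1275 × 100 = 158.5

158.5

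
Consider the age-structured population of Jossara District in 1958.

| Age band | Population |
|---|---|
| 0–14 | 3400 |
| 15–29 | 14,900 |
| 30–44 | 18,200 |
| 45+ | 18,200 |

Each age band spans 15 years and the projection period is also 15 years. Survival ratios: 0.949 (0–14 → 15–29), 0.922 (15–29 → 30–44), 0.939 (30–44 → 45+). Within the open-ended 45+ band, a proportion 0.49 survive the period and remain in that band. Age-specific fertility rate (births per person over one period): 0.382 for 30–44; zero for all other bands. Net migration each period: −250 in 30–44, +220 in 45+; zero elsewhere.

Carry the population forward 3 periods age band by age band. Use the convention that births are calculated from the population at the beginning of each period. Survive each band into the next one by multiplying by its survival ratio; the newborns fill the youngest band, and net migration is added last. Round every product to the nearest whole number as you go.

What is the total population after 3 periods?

Call the bands 1 to 4, youngest first.
— Period 1 —
Births: 18200 × 0.382 = 6952
Band 2: 3400 × 0.949 = 3227
Band 3: 14900 × 0.922 = 13738
Band 4: 18200 × 0.939 + 18200 × 0.49 = 17090 + 8918 = 26008
Net migration: Band 3 − 250 → 13488; Band 4 + 220 → 26228
→ [6952, 3227, 13488, 26228]
— Period 2 —
Births: 13488 × 0.382 = 5152
Band 2: 6952 × 0.949 = 6597
Band 3: 3227 × 0.922 = 2975
Band 4: 13488 × 0.939 + 26228 × 0.49 = 12665 + 12852 = 25517
Net migration: Band 3 − 250 → 2725; Band 4 + 220 → 25737
→ [5152, 6597, 2725, 25737]
— Period 3 —
Births: 2725 × 0.382 = 1041
Band 2: 5152 × 0.949 = 4889
Band 3: 6597 × 0.922 = 6082
Band 4: 2725 × 0.939 + 25737 × 0.49 = 2559 + 12611 = 15170
Net migration: Band 3 − 250 → 5832; Band 4 + 220 → 15390
→ [1041, 4889, 5832, 15390]
Total after period 3: 1041 + 4889 + 5832 + 15390 = 27152

27152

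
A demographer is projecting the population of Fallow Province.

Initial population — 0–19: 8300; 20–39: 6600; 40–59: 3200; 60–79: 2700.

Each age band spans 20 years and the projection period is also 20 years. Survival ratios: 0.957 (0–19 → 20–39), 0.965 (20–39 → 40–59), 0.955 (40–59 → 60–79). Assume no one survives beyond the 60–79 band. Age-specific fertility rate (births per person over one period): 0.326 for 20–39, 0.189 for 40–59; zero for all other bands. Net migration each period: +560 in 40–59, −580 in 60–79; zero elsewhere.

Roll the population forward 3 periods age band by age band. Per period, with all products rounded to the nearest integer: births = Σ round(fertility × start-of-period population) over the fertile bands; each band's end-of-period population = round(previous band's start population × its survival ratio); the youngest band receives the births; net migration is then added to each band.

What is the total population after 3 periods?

Call the groups 1 to 4, youngest first.
Period 1:
Births: 6600 * 0.326 = 2152  |  3200 * 0.189 = 605 — total 2757
Group 2: 8300 * 0.957 = 7943
Group 3: 6600 * 0.965 = 6369
Group 4: 3200 * 0.955 = 3056
Net migration: Group 3 + 560 → 6929; Group 4 − 580 → 2476
Giving 2757 / 7943 / 6929 / 2476.
Period 2:
Births: 7943 * 0.326 = 2589  |  6929 * 0.189 = 1310 — total 3899
Group 2: 2757 * 0.957 = 2638
Group 3: 7943 * 0.965 = 7665
Group 4: 6929 * 0.955 = 6617
Net migration: Group 3 + 560 → 8225; Group 4 − 580 → 6037
Giving 3899 / 2638 / 8225 / 6037.
Period 3:
Births: 2638 * 0.326 = 860  |  8225 * 0.189 = 1555 — total 2415
Group 2: 3899 * 0.957 = 3731
Group 3: 2638 * 0.965 = 2546
Group 4: 8225 * 0.955 = 7855
Net migration: Group 3 + 560 → 3106; Group 4 − 580 → 7275
Giving 2415 / 3731 / 3106 / 7275.
Total after period 3: 2415 + 3731 + 3106 + 7275 = 16527

16527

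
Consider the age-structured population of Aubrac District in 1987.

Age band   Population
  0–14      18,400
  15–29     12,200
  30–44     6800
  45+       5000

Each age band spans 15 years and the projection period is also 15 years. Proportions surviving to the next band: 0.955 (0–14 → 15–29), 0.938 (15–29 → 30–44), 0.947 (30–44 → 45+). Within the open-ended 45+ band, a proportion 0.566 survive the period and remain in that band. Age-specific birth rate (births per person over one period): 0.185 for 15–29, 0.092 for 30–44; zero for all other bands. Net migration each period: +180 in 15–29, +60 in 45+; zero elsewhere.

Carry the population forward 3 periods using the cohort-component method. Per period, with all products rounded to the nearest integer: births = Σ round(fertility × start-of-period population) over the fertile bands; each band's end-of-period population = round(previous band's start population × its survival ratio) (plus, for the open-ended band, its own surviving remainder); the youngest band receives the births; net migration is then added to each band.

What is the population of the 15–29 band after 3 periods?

4322

Numbering the bands 1..4 from youngest to oldest:
After projecting period 1:
Births: 12200 * 0.185 = 2257  |  6800 * 0.092 = 626 ⇒ total 2883
Band 2: 18400 * 0.955 = 17572
Band 3: 12200 * 0.938 = 11444
Band 4: 6800 * 0.947 + 5000 * 0.566 = 6440 + 2830 = 9270
Net migration: Band 2 + 180 → 17752; Band 4 + 60 → 9330
→ [2883, 17752, 11444, 9330]
After projecting period 2:
Births: 17752 * 0.185 = 3284  |  11444 * 0.092 = 1053 ⇒ total 4337
Band 2: 2883 * 0.955 = 2753
Band 3: 17752 * 0.938 = 16651
Band 4: 11444 * 0.947 + 9330 * 0.566 = 10837 + 5281 = 16118
Net migration: Band 2 + 180 → 2933; Band 4 + 60 → 16178
→ [4337, 2933, 16651, 16178]
After projecting period 3:
Births: 2933 * 0.185 = 543  |  16651 * 0.092 = 1532 ⇒ total 2075
Band 2: 4337 * 0.955 = 4142
Band 3: 2933 * 0.938 = 2751
Band 4: 16651 * 0.947 + 16178 * 0.566 = 15768 + 9157 = 24925
Net migration: Band 2 + 180 → 4322; Band 4 + 60 → 24985
→ [2075, 4322, 2751, 24985]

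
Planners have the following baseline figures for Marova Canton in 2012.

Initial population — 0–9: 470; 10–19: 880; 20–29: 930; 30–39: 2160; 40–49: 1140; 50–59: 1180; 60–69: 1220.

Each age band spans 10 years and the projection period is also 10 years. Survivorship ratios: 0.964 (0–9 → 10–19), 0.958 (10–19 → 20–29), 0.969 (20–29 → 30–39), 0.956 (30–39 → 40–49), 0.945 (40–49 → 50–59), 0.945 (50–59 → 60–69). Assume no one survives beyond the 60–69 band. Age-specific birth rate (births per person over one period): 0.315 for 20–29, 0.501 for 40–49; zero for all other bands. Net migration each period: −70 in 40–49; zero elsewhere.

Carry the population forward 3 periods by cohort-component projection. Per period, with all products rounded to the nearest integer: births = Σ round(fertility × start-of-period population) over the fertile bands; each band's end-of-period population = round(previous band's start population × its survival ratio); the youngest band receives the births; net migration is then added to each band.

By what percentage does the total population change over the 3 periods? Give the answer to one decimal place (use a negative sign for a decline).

-22.2

Numbering the groups 1..7 from youngest to oldest:
— Period 1 —
Births: 930 × 0.315 = 293  |  1140 × 0.501 = 571 → total 864
Group 2: 470 × 0.964 = 453
Group 3: 880 × 0.958 = 843
Group 4: 930 × 0.969 = 901
Group 5: 2160 × 0.956 = 2065
Group 6: 1140 × 0.945 = 1077
Group 7: 1180 × 0.945 = 1115
Net migration: Group 5 − 70 → 1995
Population now: 0–9=864, 10–19=453, 20–29=843, 30–39=901, 40–49=1995, 50–59=1077, 60–69=1115
— Period 2 —
Births: 843 × 0.315 = 266  |  1995 × 0.501 = 999 → total 1265
Group 2: 864 × 0.964 = 833
Group 3: 453 × 0.958 = 434
Group 4: 843 × 0.969 = 817
Group 5: 901 × 0.956 = 861
Group 6: 1995 × 0.945 = 1885
Group 7: 1077 × 0.945 = 1018
Net migration: Group 5 − 70 → 791
Population now: 0–9=1265, 10–19=833, 20–29=434, 30–39=817, 40–49=791, 50–59=1885, 60–69=1018
— Period 3 —
Births: 434 × 0.315 = 137  |  791 × 0.501 = 396 → total 533
Group 2: 1265 × 0.964 = 1219
Group 3: 833 × 0.958 = 798
Group 4: 434 × 0.969 = 421
Group 5: 817 × 0.956 = 781
Group 6: 791 × 0.945 = 747
Group 7: 1885 × 0.945 = 1781
Net migration: Group 5 − 70 → 711
Population now: 0–9=533, 10–19=1219, 20–29=798, 30–39=421, 40–49=711, 50–59=747, 60–69=1781
Total: 7980 → 6210; change = -1770; percentage change = -22.2%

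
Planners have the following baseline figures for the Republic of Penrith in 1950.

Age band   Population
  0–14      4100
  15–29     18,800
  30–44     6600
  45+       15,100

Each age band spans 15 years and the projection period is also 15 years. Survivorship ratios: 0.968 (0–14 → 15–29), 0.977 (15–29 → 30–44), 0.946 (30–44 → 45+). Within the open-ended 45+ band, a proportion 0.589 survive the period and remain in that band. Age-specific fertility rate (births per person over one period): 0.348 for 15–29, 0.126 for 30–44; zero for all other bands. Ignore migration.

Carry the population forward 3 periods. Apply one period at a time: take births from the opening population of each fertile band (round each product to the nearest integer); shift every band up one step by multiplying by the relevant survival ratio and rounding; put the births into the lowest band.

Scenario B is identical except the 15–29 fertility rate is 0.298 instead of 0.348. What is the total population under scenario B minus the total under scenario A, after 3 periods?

-1709

Let group 1 be 0–14 through group 4 = 45+.
— Period 1 —
Births: 18800 × 0.348 = 6542, 6600 × 0.126 = 832 → total 7374
Group 2: 4100 × 0.968 = 3969
Group 3: 18800 × 0.977 = 18368
Group 4: 6600 × 0.946 + 15100 × 0.589 = 6244 + 8894 = 15138
Population now: 0–14=7374, 15–29=3969, 30–44=18368, 45+=15138
— Period 2 —
Births: 3969 × 0.348 = 1381, 18368 × 0.126 = 2314 → total 3695
Group 2: 7374 × 0.968 = 7138
Group 3: 3969 × 0.977 = 3878
Group 4: 18368 × 0.946 + 15138 × 0.589 = 17376 + 8916 = 26292
Population now: 0–14=3695, 15–29=7138, 30–44=3878, 45+=26292
— Period 3 —
Births: 7138 × 0.348 = 2484, 3878 × 0.126 = 489 → total 2973
Group 2: 3695 × 0.968 = 3577
Group 3: 7138 × 0.977 = 6974
Group 4: 3878 × 0.946 + 26292 × 0.589 = 3669 + 15486 = 19155
Population now: 0–14=2973, 15–29=3577, 30–44=6974, 45+=19155
Scenario A total after 3 periods: 32679
Scenario B projection —
— Period 1 —
Births: 18800 × 0.298 = 5602, 6600 × 0.126 = 832 → total 6434
Group 2: 4100 × 0.968 = 3969
Group 3: 18800 × 0.977 = 18368
Group 4: 6600 × 0.946 + 15100 × 0.589 = 6244 + 8894 = 15138
Population now: 0–14=6434, 15–29=3969, 30–44=18368, 45+=15138
— Period 2 —
Births: 3969 × 0.298 = 1183, 18368 × 0.126 = 2314 → total 3497
Group 2: 6434 × 0.968 = 6228
Group 3: 3969 × 0.977 = 3878
Group 4: 18368 × 0.946 + 15138 × 0.589 = 17376 + 8916 = 26292
Population now: 0–14=3497, 15–29=6228, 30–44=3878, 45+=26292
— Period 3 —
Births: 6228 × 0.298 = 1856, 3878 × 0.126 = 489 → total 2345
Group 2: 3497 × 0.968 = 3385
Group 3: 6228 × 0.977 = 6085
Group 4: 3878 × 0.946 + 26292 × 0.589 = 3669 + 15486 = 19155
Population now: 0–14=2345, 15–29=3385, 30–44=6085, 45+=19155
Scenario B total after 3 periods: 30970
Difference B − A = 30970 − 32679 = -1709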